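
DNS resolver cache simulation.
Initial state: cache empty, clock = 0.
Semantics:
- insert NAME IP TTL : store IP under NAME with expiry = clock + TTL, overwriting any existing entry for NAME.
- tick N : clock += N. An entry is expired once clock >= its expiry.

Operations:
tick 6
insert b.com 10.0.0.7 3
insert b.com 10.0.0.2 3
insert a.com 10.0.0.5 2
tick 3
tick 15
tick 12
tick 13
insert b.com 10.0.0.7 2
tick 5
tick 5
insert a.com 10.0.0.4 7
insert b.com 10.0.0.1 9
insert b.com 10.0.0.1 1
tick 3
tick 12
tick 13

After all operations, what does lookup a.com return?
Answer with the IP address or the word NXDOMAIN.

Answer: NXDOMAIN

Derivation:
Op 1: tick 6 -> clock=6.
Op 2: insert b.com -> 10.0.0.7 (expiry=6+3=9). clock=6
Op 3: insert b.com -> 10.0.0.2 (expiry=6+3=9). clock=6
Op 4: insert a.com -> 10.0.0.5 (expiry=6+2=8). clock=6
Op 5: tick 3 -> clock=9. purged={a.com,b.com}
Op 6: tick 15 -> clock=24.
Op 7: tick 12 -> clock=36.
Op 8: tick 13 -> clock=49.
Op 9: insert b.com -> 10.0.0.7 (expiry=49+2=51). clock=49
Op 10: tick 5 -> clock=54. purged={b.com}
Op 11: tick 5 -> clock=59.
Op 12: insert a.com -> 10.0.0.4 (expiry=59+7=66). clock=59
Op 13: insert b.com -> 10.0.0.1 (expiry=59+9=68). clock=59
Op 14: insert b.com -> 10.0.0.1 (expiry=59+1=60). clock=59
Op 15: tick 3 -> clock=62. purged={b.com}
Op 16: tick 12 -> clock=74. purged={a.com}
Op 17: tick 13 -> clock=87.
lookup a.com: not in cache (expired or never inserted)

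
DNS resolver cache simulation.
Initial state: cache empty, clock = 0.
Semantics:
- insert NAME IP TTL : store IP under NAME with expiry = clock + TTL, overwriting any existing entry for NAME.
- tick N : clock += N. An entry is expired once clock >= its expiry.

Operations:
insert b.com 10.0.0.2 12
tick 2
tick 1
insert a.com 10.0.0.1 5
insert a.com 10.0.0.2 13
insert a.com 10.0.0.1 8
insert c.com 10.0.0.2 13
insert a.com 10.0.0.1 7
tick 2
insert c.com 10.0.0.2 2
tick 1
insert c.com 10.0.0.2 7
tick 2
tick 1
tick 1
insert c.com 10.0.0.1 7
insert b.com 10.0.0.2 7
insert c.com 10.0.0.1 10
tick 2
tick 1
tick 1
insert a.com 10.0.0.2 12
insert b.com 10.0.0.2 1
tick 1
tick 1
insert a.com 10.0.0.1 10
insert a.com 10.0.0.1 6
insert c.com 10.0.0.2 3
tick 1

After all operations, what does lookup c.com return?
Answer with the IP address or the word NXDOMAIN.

Op 1: insert b.com -> 10.0.0.2 (expiry=0+12=12). clock=0
Op 2: tick 2 -> clock=2.
Op 3: tick 1 -> clock=3.
Op 4: insert a.com -> 10.0.0.1 (expiry=3+5=8). clock=3
Op 5: insert a.com -> 10.0.0.2 (expiry=3+13=16). clock=3
Op 6: insert a.com -> 10.0.0.1 (expiry=3+8=11). clock=3
Op 7: insert c.com -> 10.0.0.2 (expiry=3+13=16). clock=3
Op 8: insert a.com -> 10.0.0.1 (expiry=3+7=10). clock=3
Op 9: tick 2 -> clock=5.
Op 10: insert c.com -> 10.0.0.2 (expiry=5+2=7). clock=5
Op 11: tick 1 -> clock=6.
Op 12: insert c.com -> 10.0.0.2 (expiry=6+7=13). clock=6
Op 13: tick 2 -> clock=8.
Op 14: tick 1 -> clock=9.
Op 15: tick 1 -> clock=10. purged={a.com}
Op 16: insert c.com -> 10.0.0.1 (expiry=10+7=17). clock=10
Op 17: insert b.com -> 10.0.0.2 (expiry=10+7=17). clock=10
Op 18: insert c.com -> 10.0.0.1 (expiry=10+10=20). clock=10
Op 19: tick 2 -> clock=12.
Op 20: tick 1 -> clock=13.
Op 21: tick 1 -> clock=14.
Op 22: insert a.com -> 10.0.0.2 (expiry=14+12=26). clock=14
Op 23: insert b.com -> 10.0.0.2 (expiry=14+1=15). clock=14
Op 24: tick 1 -> clock=15. purged={b.com}
Op 25: tick 1 -> clock=16.
Op 26: insert a.com -> 10.0.0.1 (expiry=16+10=26). clock=16
Op 27: insert a.com -> 10.0.0.1 (expiry=16+6=22). clock=16
Op 28: insert c.com -> 10.0.0.2 (expiry=16+3=19). clock=16
Op 29: tick 1 -> clock=17.
lookup c.com: present, ip=10.0.0.2 expiry=19 > clock=17

Answer: 10.0.0.2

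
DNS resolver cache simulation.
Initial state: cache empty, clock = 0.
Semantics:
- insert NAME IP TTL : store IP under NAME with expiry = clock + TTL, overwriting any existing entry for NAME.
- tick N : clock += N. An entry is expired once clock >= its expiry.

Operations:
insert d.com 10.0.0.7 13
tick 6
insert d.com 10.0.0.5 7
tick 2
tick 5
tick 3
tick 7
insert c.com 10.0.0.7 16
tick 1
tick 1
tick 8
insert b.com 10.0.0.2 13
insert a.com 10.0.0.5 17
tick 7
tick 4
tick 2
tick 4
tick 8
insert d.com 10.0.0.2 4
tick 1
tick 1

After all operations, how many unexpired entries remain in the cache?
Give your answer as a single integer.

Op 1: insert d.com -> 10.0.0.7 (expiry=0+13=13). clock=0
Op 2: tick 6 -> clock=6.
Op 3: insert d.com -> 10.0.0.5 (expiry=6+7=13). clock=6
Op 4: tick 2 -> clock=8.
Op 5: tick 5 -> clock=13. purged={d.com}
Op 6: tick 3 -> clock=16.
Op 7: tick 7 -> clock=23.
Op 8: insert c.com -> 10.0.0.7 (expiry=23+16=39). clock=23
Op 9: tick 1 -> clock=24.
Op 10: tick 1 -> clock=25.
Op 11: tick 8 -> clock=33.
Op 12: insert b.com -> 10.0.0.2 (expiry=33+13=46). clock=33
Op 13: insert a.com -> 10.0.0.5 (expiry=33+17=50). clock=33
Op 14: tick 7 -> clock=40. purged={c.com}
Op 15: tick 4 -> clock=44.
Op 16: tick 2 -> clock=46. purged={b.com}
Op 17: tick 4 -> clock=50. purged={a.com}
Op 18: tick 8 -> clock=58.
Op 19: insert d.com -> 10.0.0.2 (expiry=58+4=62). clock=58
Op 20: tick 1 -> clock=59.
Op 21: tick 1 -> clock=60.
Final cache (unexpired): {d.com} -> size=1

Answer: 1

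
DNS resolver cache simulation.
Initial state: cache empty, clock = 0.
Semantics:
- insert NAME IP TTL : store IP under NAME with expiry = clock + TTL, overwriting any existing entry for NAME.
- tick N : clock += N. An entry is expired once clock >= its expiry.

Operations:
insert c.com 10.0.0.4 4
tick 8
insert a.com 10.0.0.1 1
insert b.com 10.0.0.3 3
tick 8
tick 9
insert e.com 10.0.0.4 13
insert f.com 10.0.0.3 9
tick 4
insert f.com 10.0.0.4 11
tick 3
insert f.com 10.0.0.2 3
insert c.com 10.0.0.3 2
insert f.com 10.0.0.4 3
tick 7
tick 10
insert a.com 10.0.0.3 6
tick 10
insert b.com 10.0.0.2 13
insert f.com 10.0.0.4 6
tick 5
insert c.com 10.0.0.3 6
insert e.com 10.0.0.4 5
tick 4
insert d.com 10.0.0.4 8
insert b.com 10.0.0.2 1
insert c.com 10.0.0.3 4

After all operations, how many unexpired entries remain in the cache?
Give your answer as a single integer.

Answer: 4

Derivation:
Op 1: insert c.com -> 10.0.0.4 (expiry=0+4=4). clock=0
Op 2: tick 8 -> clock=8. purged={c.com}
Op 3: insert a.com -> 10.0.0.1 (expiry=8+1=9). clock=8
Op 4: insert b.com -> 10.0.0.3 (expiry=8+3=11). clock=8
Op 5: tick 8 -> clock=16. purged={a.com,b.com}
Op 6: tick 9 -> clock=25.
Op 7: insert e.com -> 10.0.0.4 (expiry=25+13=38). clock=25
Op 8: insert f.com -> 10.0.0.3 (expiry=25+9=34). clock=25
Op 9: tick 4 -> clock=29.
Op 10: insert f.com -> 10.0.0.4 (expiry=29+11=40). clock=29
Op 11: tick 3 -> clock=32.
Op 12: insert f.com -> 10.0.0.2 (expiry=32+3=35). clock=32
Op 13: insert c.com -> 10.0.0.3 (expiry=32+2=34). clock=32
Op 14: insert f.com -> 10.0.0.4 (expiry=32+3=35). clock=32
Op 15: tick 7 -> clock=39. purged={c.com,e.com,f.com}
Op 16: tick 10 -> clock=49.
Op 17: insert a.com -> 10.0.0.3 (expiry=49+6=55). clock=49
Op 18: tick 10 -> clock=59. purged={a.com}
Op 19: insert b.com -> 10.0.0.2 (expiry=59+13=72). clock=59
Op 20: insert f.com -> 10.0.0.4 (expiry=59+6=65). clock=59
Op 21: tick 5 -> clock=64.
Op 22: insert c.com -> 10.0.0.3 (expiry=64+6=70). clock=64
Op 23: insert e.com -> 10.0.0.4 (expiry=64+5=69). clock=64
Op 24: tick 4 -> clock=68. purged={f.com}
Op 25: insert d.com -> 10.0.0.4 (expiry=68+8=76). clock=68
Op 26: insert b.com -> 10.0.0.2 (expiry=68+1=69). clock=68
Op 27: insert c.com -> 10.0.0.3 (expiry=68+4=72). clock=68
Final cache (unexpired): {b.com,c.com,d.com,e.com} -> size=4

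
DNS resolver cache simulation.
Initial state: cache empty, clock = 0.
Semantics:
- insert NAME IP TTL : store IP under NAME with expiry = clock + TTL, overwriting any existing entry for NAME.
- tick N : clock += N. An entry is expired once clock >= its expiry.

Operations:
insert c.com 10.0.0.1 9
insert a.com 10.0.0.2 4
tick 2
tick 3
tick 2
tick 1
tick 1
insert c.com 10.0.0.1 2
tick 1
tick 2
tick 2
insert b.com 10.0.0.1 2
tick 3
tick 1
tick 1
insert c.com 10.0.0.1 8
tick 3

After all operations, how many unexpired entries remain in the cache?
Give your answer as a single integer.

Answer: 1

Derivation:
Op 1: insert c.com -> 10.0.0.1 (expiry=0+9=9). clock=0
Op 2: insert a.com -> 10.0.0.2 (expiry=0+4=4). clock=0
Op 3: tick 2 -> clock=2.
Op 4: tick 3 -> clock=5. purged={a.com}
Op 5: tick 2 -> clock=7.
Op 6: tick 1 -> clock=8.
Op 7: tick 1 -> clock=9. purged={c.com}
Op 8: insert c.com -> 10.0.0.1 (expiry=9+2=11). clock=9
Op 9: tick 1 -> clock=10.
Op 10: tick 2 -> clock=12. purged={c.com}
Op 11: tick 2 -> clock=14.
Op 12: insert b.com -> 10.0.0.1 (expiry=14+2=16). clock=14
Op 13: tick 3 -> clock=17. purged={b.com}
Op 14: tick 1 -> clock=18.
Op 15: tick 1 -> clock=19.
Op 16: insert c.com -> 10.0.0.1 (expiry=19+8=27). clock=19
Op 17: tick 3 -> clock=22.
Final cache (unexpired): {c.com} -> size=1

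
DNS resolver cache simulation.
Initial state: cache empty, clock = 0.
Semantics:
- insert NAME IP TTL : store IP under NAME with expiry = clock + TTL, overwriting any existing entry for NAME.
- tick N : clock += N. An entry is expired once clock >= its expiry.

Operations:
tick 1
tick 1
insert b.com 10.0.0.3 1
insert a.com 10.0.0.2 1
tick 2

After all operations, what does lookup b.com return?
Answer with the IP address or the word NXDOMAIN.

Op 1: tick 1 -> clock=1.
Op 2: tick 1 -> clock=2.
Op 3: insert b.com -> 10.0.0.3 (expiry=2+1=3). clock=2
Op 4: insert a.com -> 10.0.0.2 (expiry=2+1=3). clock=2
Op 5: tick 2 -> clock=4. purged={a.com,b.com}
lookup b.com: not in cache (expired or never inserted)

Answer: NXDOMAIN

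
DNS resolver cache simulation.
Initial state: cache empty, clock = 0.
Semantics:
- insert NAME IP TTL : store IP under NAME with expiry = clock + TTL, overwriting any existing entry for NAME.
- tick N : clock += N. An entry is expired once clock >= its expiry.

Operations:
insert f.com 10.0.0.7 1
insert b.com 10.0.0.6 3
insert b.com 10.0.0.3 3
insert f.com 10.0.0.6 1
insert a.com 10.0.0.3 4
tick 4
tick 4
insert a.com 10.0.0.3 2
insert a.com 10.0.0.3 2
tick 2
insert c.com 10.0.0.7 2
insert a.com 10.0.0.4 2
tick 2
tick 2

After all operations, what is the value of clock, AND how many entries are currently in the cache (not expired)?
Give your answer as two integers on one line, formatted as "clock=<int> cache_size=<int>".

Answer: clock=14 cache_size=0

Derivation:
Op 1: insert f.com -> 10.0.0.7 (expiry=0+1=1). clock=0
Op 2: insert b.com -> 10.0.0.6 (expiry=0+3=3). clock=0
Op 3: insert b.com -> 10.0.0.3 (expiry=0+3=3). clock=0
Op 4: insert f.com -> 10.0.0.6 (expiry=0+1=1). clock=0
Op 5: insert a.com -> 10.0.0.3 (expiry=0+4=4). clock=0
Op 6: tick 4 -> clock=4. purged={a.com,b.com,f.com}
Op 7: tick 4 -> clock=8.
Op 8: insert a.com -> 10.0.0.3 (expiry=8+2=10). clock=8
Op 9: insert a.com -> 10.0.0.3 (expiry=8+2=10). clock=8
Op 10: tick 2 -> clock=10. purged={a.com}
Op 11: insert c.com -> 10.0.0.7 (expiry=10+2=12). clock=10
Op 12: insert a.com -> 10.0.0.4 (expiry=10+2=12). clock=10
Op 13: tick 2 -> clock=12. purged={a.com,c.com}
Op 14: tick 2 -> clock=14.
Final clock = 14
Final cache (unexpired): {} -> size=0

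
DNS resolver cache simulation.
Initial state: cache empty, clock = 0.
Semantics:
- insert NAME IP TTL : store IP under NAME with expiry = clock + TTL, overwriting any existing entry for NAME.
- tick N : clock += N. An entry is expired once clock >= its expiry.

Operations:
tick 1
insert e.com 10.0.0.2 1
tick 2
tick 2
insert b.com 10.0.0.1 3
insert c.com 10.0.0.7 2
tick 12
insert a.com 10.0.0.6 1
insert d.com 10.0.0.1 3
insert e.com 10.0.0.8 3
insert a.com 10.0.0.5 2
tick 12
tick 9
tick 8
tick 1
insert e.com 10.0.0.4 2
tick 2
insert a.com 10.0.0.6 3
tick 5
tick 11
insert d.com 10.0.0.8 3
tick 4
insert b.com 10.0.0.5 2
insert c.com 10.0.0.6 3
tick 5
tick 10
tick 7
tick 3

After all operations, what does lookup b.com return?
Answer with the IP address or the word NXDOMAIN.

Op 1: tick 1 -> clock=1.
Op 2: insert e.com -> 10.0.0.2 (expiry=1+1=2). clock=1
Op 3: tick 2 -> clock=3. purged={e.com}
Op 4: tick 2 -> clock=5.
Op 5: insert b.com -> 10.0.0.1 (expiry=5+3=8). clock=5
Op 6: insert c.com -> 10.0.0.7 (expiry=5+2=7). clock=5
Op 7: tick 12 -> clock=17. purged={b.com,c.com}
Op 8: insert a.com -> 10.0.0.6 (expiry=17+1=18). clock=17
Op 9: insert d.com -> 10.0.0.1 (expiry=17+3=20). clock=17
Op 10: insert e.com -> 10.0.0.8 (expiry=17+3=20). clock=17
Op 11: insert a.com -> 10.0.0.5 (expiry=17+2=19). clock=17
Op 12: tick 12 -> clock=29. purged={a.com,d.com,e.com}
Op 13: tick 9 -> clock=38.
Op 14: tick 8 -> clock=46.
Op 15: tick 1 -> clock=47.
Op 16: insert e.com -> 10.0.0.4 (expiry=47+2=49). clock=47
Op 17: tick 2 -> clock=49. purged={e.com}
Op 18: insert a.com -> 10.0.0.6 (expiry=49+3=52). clock=49
Op 19: tick 5 -> clock=54. purged={a.com}
Op 20: tick 11 -> clock=65.
Op 21: insert d.com -> 10.0.0.8 (expiry=65+3=68). clock=65
Op 22: tick 4 -> clock=69. purged={d.com}
Op 23: insert b.com -> 10.0.0.5 (expiry=69+2=71). clock=69
Op 24: insert c.com -> 10.0.0.6 (expiry=69+3=72). clock=69
Op 25: tick 5 -> clock=74. purged={b.com,c.com}
Op 26: tick 10 -> clock=84.
Op 27: tick 7 -> clock=91.
Op 28: tick 3 -> clock=94.
lookup b.com: not in cache (expired or never inserted)

Answer: NXDOMAIN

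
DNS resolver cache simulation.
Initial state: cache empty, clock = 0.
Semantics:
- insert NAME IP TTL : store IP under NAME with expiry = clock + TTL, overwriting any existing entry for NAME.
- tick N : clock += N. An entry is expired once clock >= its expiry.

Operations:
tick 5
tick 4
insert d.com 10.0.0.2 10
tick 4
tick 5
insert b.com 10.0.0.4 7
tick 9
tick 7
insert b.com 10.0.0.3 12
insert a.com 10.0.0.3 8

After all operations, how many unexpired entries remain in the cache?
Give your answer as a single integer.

Answer: 2

Derivation:
Op 1: tick 5 -> clock=5.
Op 2: tick 4 -> clock=9.
Op 3: insert d.com -> 10.0.0.2 (expiry=9+10=19). clock=9
Op 4: tick 4 -> clock=13.
Op 5: tick 5 -> clock=18.
Op 6: insert b.com -> 10.0.0.4 (expiry=18+7=25). clock=18
Op 7: tick 9 -> clock=27. purged={b.com,d.com}
Op 8: tick 7 -> clock=34.
Op 9: insert b.com -> 10.0.0.3 (expiry=34+12=46). clock=34
Op 10: insert a.com -> 10.0.0.3 (expiry=34+8=42). clock=34
Final cache (unexpired): {a.com,b.com} -> size=2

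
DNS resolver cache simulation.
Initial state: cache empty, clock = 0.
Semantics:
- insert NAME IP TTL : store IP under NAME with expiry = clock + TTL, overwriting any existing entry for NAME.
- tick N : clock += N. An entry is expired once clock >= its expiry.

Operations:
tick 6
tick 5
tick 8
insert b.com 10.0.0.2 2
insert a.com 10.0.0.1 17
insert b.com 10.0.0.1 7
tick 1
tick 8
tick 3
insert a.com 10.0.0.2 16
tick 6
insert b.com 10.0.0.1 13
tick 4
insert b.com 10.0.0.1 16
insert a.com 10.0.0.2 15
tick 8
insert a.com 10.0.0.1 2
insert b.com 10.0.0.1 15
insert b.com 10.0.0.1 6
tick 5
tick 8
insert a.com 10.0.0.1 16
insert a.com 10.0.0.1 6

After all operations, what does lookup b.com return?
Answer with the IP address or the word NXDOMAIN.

Op 1: tick 6 -> clock=6.
Op 2: tick 5 -> clock=11.
Op 3: tick 8 -> clock=19.
Op 4: insert b.com -> 10.0.0.2 (expiry=19+2=21). clock=19
Op 5: insert a.com -> 10.0.0.1 (expiry=19+17=36). clock=19
Op 6: insert b.com -> 10.0.0.1 (expiry=19+7=26). clock=19
Op 7: tick 1 -> clock=20.
Op 8: tick 8 -> clock=28. purged={b.com}
Op 9: tick 3 -> clock=31.
Op 10: insert a.com -> 10.0.0.2 (expiry=31+16=47). clock=31
Op 11: tick 6 -> clock=37.
Op 12: insert b.com -> 10.0.0.1 (expiry=37+13=50). clock=37
Op 13: tick 4 -> clock=41.
Op 14: insert b.com -> 10.0.0.1 (expiry=41+16=57). clock=41
Op 15: insert a.com -> 10.0.0.2 (expiry=41+15=56). clock=41
Op 16: tick 8 -> clock=49.
Op 17: insert a.com -> 10.0.0.1 (expiry=49+2=51). clock=49
Op 18: insert b.com -> 10.0.0.1 (expiry=49+15=64). clock=49
Op 19: insert b.com -> 10.0.0.1 (expiry=49+6=55). clock=49
Op 20: tick 5 -> clock=54. purged={a.com}
Op 21: tick 8 -> clock=62. purged={b.com}
Op 22: insert a.com -> 10.0.0.1 (expiry=62+16=78). clock=62
Op 23: insert a.com -> 10.0.0.1 (expiry=62+6=68). clock=62
lookup b.com: not in cache (expired or never inserted)

Answer: NXDOMAIN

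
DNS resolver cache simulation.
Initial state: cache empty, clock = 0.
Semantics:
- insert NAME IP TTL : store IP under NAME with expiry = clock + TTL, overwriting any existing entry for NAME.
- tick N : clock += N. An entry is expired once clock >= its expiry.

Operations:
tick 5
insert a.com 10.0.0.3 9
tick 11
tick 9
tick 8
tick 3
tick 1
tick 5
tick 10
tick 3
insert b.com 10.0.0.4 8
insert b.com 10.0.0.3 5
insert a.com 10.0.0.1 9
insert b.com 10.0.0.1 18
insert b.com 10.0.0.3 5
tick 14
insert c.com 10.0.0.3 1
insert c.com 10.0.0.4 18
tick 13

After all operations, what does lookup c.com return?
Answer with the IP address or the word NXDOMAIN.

Answer: 10.0.0.4

Derivation:
Op 1: tick 5 -> clock=5.
Op 2: insert a.com -> 10.0.0.3 (expiry=5+9=14). clock=5
Op 3: tick 11 -> clock=16. purged={a.com}
Op 4: tick 9 -> clock=25.
Op 5: tick 8 -> clock=33.
Op 6: tick 3 -> clock=36.
Op 7: tick 1 -> clock=37.
Op 8: tick 5 -> clock=42.
Op 9: tick 10 -> clock=52.
Op 10: tick 3 -> clock=55.
Op 11: insert b.com -> 10.0.0.4 (expiry=55+8=63). clock=55
Op 12: insert b.com -> 10.0.0.3 (expiry=55+5=60). clock=55
Op 13: insert a.com -> 10.0.0.1 (expiry=55+9=64). clock=55
Op 14: insert b.com -> 10.0.0.1 (expiry=55+18=73). clock=55
Op 15: insert b.com -> 10.0.0.3 (expiry=55+5=60). clock=55
Op 16: tick 14 -> clock=69. purged={a.com,b.com}
Op 17: insert c.com -> 10.0.0.3 (expiry=69+1=70). clock=69
Op 18: insert c.com -> 10.0.0.4 (expiry=69+18=87). clock=69
Op 19: tick 13 -> clock=82.
lookup c.com: present, ip=10.0.0.4 expiry=87 > clock=82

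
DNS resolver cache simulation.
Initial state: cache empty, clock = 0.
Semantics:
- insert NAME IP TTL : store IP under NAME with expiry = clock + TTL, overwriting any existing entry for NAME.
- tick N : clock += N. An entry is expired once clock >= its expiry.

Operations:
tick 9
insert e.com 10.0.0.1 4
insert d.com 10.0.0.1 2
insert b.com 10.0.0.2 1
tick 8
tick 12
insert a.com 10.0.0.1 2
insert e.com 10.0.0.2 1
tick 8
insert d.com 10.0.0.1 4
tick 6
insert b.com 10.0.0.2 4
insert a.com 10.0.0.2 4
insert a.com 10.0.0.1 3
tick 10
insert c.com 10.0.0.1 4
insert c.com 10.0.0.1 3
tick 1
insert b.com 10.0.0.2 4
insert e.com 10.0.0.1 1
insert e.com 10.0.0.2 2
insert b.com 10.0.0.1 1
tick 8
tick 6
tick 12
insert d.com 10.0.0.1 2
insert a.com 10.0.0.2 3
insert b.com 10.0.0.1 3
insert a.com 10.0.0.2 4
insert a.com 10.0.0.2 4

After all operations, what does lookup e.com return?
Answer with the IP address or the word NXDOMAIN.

Op 1: tick 9 -> clock=9.
Op 2: insert e.com -> 10.0.0.1 (expiry=9+4=13). clock=9
Op 3: insert d.com -> 10.0.0.1 (expiry=9+2=11). clock=9
Op 4: insert b.com -> 10.0.0.2 (expiry=9+1=10). clock=9
Op 5: tick 8 -> clock=17. purged={b.com,d.com,e.com}
Op 6: tick 12 -> clock=29.
Op 7: insert a.com -> 10.0.0.1 (expiry=29+2=31). clock=29
Op 8: insert e.com -> 10.0.0.2 (expiry=29+1=30). clock=29
Op 9: tick 8 -> clock=37. purged={a.com,e.com}
Op 10: insert d.com -> 10.0.0.1 (expiry=37+4=41). clock=37
Op 11: tick 6 -> clock=43. purged={d.com}
Op 12: insert b.com -> 10.0.0.2 (expiry=43+4=47). clock=43
Op 13: insert a.com -> 10.0.0.2 (expiry=43+4=47). clock=43
Op 14: insert a.com -> 10.0.0.1 (expiry=43+3=46). clock=43
Op 15: tick 10 -> clock=53. purged={a.com,b.com}
Op 16: insert c.com -> 10.0.0.1 (expiry=53+4=57). clock=53
Op 17: insert c.com -> 10.0.0.1 (expiry=53+3=56). clock=53
Op 18: tick 1 -> clock=54.
Op 19: insert b.com -> 10.0.0.2 (expiry=54+4=58). clock=54
Op 20: insert e.com -> 10.0.0.1 (expiry=54+1=55). clock=54
Op 21: insert e.com -> 10.0.0.2 (expiry=54+2=56). clock=54
Op 22: insert b.com -> 10.0.0.1 (expiry=54+1=55). clock=54
Op 23: tick 8 -> clock=62. purged={b.com,c.com,e.com}
Op 24: tick 6 -> clock=68.
Op 25: tick 12 -> clock=80.
Op 26: insert d.com -> 10.0.0.1 (expiry=80+2=82). clock=80
Op 27: insert a.com -> 10.0.0.2 (expiry=80+3=83). clock=80
Op 28: insert b.com -> 10.0.0.1 (expiry=80+3=83). clock=80
Op 29: insert a.com -> 10.0.0.2 (expiry=80+4=84). clock=80
Op 30: insert a.com -> 10.0.0.2 (expiry=80+4=84). clock=80
lookup e.com: not in cache (expired or never inserted)

Answer: NXDOMAIN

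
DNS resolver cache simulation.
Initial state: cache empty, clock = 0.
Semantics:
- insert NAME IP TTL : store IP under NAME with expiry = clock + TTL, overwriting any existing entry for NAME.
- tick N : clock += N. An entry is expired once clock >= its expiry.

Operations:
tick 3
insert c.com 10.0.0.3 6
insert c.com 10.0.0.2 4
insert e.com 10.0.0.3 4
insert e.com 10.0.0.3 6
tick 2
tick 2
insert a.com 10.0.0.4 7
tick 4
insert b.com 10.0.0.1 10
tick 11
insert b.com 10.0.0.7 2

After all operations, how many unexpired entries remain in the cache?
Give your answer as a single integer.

Answer: 1

Derivation:
Op 1: tick 3 -> clock=3.
Op 2: insert c.com -> 10.0.0.3 (expiry=3+6=9). clock=3
Op 3: insert c.com -> 10.0.0.2 (expiry=3+4=7). clock=3
Op 4: insert e.com -> 10.0.0.3 (expiry=3+4=7). clock=3
Op 5: insert e.com -> 10.0.0.3 (expiry=3+6=9). clock=3
Op 6: tick 2 -> clock=5.
Op 7: tick 2 -> clock=7. purged={c.com}
Op 8: insert a.com -> 10.0.0.4 (expiry=7+7=14). clock=7
Op 9: tick 4 -> clock=11. purged={e.com}
Op 10: insert b.com -> 10.0.0.1 (expiry=11+10=21). clock=11
Op 11: tick 11 -> clock=22. purged={a.com,b.com}
Op 12: insert b.com -> 10.0.0.7 (expiry=22+2=24). clock=22
Final cache (unexpired): {b.com} -> size=1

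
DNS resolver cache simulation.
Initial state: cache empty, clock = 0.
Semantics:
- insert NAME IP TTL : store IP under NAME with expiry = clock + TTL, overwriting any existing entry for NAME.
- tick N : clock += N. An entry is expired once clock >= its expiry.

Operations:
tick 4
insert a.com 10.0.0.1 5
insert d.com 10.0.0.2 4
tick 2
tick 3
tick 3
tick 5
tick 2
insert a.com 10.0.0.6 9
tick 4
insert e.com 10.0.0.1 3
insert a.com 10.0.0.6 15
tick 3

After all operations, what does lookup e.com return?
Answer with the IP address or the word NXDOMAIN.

Op 1: tick 4 -> clock=4.
Op 2: insert a.com -> 10.0.0.1 (expiry=4+5=9). clock=4
Op 3: insert d.com -> 10.0.0.2 (expiry=4+4=8). clock=4
Op 4: tick 2 -> clock=6.
Op 5: tick 3 -> clock=9. purged={a.com,d.com}
Op 6: tick 3 -> clock=12.
Op 7: tick 5 -> clock=17.
Op 8: tick 2 -> clock=19.
Op 9: insert a.com -> 10.0.0.6 (expiry=19+9=28). clock=19
Op 10: tick 4 -> clock=23.
Op 11: insert e.com -> 10.0.0.1 (expiry=23+3=26). clock=23
Op 12: insert a.com -> 10.0.0.6 (expiry=23+15=38). clock=23
Op 13: tick 3 -> clock=26. purged={e.com}
lookup e.com: not in cache (expired or never inserted)

Answer: NXDOMAIN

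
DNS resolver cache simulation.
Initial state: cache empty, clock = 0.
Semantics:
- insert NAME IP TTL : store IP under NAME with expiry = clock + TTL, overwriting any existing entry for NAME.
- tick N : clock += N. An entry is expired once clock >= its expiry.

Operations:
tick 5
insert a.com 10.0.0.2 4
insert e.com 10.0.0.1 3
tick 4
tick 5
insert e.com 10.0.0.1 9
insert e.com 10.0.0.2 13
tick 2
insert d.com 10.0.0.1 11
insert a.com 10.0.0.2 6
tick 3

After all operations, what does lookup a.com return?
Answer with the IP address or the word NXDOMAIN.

Op 1: tick 5 -> clock=5.
Op 2: insert a.com -> 10.0.0.2 (expiry=5+4=9). clock=5
Op 3: insert e.com -> 10.0.0.1 (expiry=5+3=8). clock=5
Op 4: tick 4 -> clock=9. purged={a.com,e.com}
Op 5: tick 5 -> clock=14.
Op 6: insert e.com -> 10.0.0.1 (expiry=14+9=23). clock=14
Op 7: insert e.com -> 10.0.0.2 (expiry=14+13=27). clock=14
Op 8: tick 2 -> clock=16.
Op 9: insert d.com -> 10.0.0.1 (expiry=16+11=27). clock=16
Op 10: insert a.com -> 10.0.0.2 (expiry=16+6=22). clock=16
Op 11: tick 3 -> clock=19.
lookup a.com: present, ip=10.0.0.2 expiry=22 > clock=19

Answer: 10.0.0.2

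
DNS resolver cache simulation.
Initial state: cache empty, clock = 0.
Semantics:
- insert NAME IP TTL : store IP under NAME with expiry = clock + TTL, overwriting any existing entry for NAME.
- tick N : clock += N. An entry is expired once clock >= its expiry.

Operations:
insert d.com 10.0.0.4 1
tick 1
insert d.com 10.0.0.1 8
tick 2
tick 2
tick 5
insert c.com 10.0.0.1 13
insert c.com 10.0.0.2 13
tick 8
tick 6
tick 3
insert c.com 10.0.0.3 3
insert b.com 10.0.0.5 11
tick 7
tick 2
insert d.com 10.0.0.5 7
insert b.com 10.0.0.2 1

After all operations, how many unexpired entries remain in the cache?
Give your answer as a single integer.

Op 1: insert d.com -> 10.0.0.4 (expiry=0+1=1). clock=0
Op 2: tick 1 -> clock=1. purged={d.com}
Op 3: insert d.com -> 10.0.0.1 (expiry=1+8=9). clock=1
Op 4: tick 2 -> clock=3.
Op 5: tick 2 -> clock=5.
Op 6: tick 5 -> clock=10. purged={d.com}
Op 7: insert c.com -> 10.0.0.1 (expiry=10+13=23). clock=10
Op 8: insert c.com -> 10.0.0.2 (expiry=10+13=23). clock=10
Op 9: tick 8 -> clock=18.
Op 10: tick 6 -> clock=24. purged={c.com}
Op 11: tick 3 -> clock=27.
Op 12: insert c.com -> 10.0.0.3 (expiry=27+3=30). clock=27
Op 13: insert b.com -> 10.0.0.5 (expiry=27+11=38). clock=27
Op 14: tick 7 -> clock=34. purged={c.com}
Op 15: tick 2 -> clock=36.
Op 16: insert d.com -> 10.0.0.5 (expiry=36+7=43). clock=36
Op 17: insert b.com -> 10.0.0.2 (expiry=36+1=37). clock=36
Final cache (unexpired): {b.com,d.com} -> size=2

Answer: 2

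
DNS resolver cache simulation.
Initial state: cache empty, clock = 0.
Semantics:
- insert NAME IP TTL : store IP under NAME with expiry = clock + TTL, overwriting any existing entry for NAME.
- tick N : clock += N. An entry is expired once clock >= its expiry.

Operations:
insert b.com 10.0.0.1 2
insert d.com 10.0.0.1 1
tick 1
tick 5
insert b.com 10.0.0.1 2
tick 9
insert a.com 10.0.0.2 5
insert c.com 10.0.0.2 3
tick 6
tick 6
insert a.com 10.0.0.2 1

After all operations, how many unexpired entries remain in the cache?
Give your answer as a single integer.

Answer: 1

Derivation:
Op 1: insert b.com -> 10.0.0.1 (expiry=0+2=2). clock=0
Op 2: insert d.com -> 10.0.0.1 (expiry=0+1=1). clock=0
Op 3: tick 1 -> clock=1. purged={d.com}
Op 4: tick 5 -> clock=6. purged={b.com}
Op 5: insert b.com -> 10.0.0.1 (expiry=6+2=8). clock=6
Op 6: tick 9 -> clock=15. purged={b.com}
Op 7: insert a.com -> 10.0.0.2 (expiry=15+5=20). clock=15
Op 8: insert c.com -> 10.0.0.2 (expiry=15+3=18). clock=15
Op 9: tick 6 -> clock=21. purged={a.com,c.com}
Op 10: tick 6 -> clock=27.
Op 11: insert a.com -> 10.0.0.2 (expiry=27+1=28). clock=27
Final cache (unexpired): {a.com} -> size=1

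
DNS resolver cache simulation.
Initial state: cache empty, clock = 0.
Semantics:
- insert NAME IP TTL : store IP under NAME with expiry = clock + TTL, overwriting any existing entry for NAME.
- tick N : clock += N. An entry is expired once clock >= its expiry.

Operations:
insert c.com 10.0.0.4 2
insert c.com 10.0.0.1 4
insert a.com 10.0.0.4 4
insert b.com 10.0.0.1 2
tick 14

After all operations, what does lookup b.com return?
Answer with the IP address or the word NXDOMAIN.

Op 1: insert c.com -> 10.0.0.4 (expiry=0+2=2). clock=0
Op 2: insert c.com -> 10.0.0.1 (expiry=0+4=4). clock=0
Op 3: insert a.com -> 10.0.0.4 (expiry=0+4=4). clock=0
Op 4: insert b.com -> 10.0.0.1 (expiry=0+2=2). clock=0
Op 5: tick 14 -> clock=14. purged={a.com,b.com,c.com}
lookup b.com: not in cache (expired or never inserted)

Answer: NXDOMAIN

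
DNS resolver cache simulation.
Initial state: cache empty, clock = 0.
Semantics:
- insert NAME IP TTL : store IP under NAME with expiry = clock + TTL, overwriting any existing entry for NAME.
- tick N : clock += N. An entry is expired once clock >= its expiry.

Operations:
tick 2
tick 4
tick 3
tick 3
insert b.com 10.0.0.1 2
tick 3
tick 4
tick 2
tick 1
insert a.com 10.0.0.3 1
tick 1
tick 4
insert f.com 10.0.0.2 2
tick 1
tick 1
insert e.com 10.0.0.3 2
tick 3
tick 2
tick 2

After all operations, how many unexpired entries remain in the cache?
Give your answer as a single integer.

Op 1: tick 2 -> clock=2.
Op 2: tick 4 -> clock=6.
Op 3: tick 3 -> clock=9.
Op 4: tick 3 -> clock=12.
Op 5: insert b.com -> 10.0.0.1 (expiry=12+2=14). clock=12
Op 6: tick 3 -> clock=15. purged={b.com}
Op 7: tick 4 -> clock=19.
Op 8: tick 2 -> clock=21.
Op 9: tick 1 -> clock=22.
Op 10: insert a.com -> 10.0.0.3 (expiry=22+1=23). clock=22
Op 11: tick 1 -> clock=23. purged={a.com}
Op 12: tick 4 -> clock=27.
Op 13: insert f.com -> 10.0.0.2 (expiry=27+2=29). clock=27
Op 14: tick 1 -> clock=28.
Op 15: tick 1 -> clock=29. purged={f.com}
Op 16: insert e.com -> 10.0.0.3 (expiry=29+2=31). clock=29
Op 17: tick 3 -> clock=32. purged={e.com}
Op 18: tick 2 -> clock=34.
Op 19: tick 2 -> clock=36.
Final cache (unexpired): {} -> size=0

Answer: 0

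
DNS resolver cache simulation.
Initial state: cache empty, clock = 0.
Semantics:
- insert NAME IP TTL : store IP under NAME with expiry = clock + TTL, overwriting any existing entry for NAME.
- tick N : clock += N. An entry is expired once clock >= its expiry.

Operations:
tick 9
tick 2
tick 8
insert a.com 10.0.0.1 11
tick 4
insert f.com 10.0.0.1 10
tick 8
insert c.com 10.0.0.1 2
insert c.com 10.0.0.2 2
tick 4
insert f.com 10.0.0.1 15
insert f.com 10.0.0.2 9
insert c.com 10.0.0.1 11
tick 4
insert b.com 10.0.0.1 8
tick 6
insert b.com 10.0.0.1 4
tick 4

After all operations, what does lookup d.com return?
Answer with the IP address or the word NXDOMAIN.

Op 1: tick 9 -> clock=9.
Op 2: tick 2 -> clock=11.
Op 3: tick 8 -> clock=19.
Op 4: insert a.com -> 10.0.0.1 (expiry=19+11=30). clock=19
Op 5: tick 4 -> clock=23.
Op 6: insert f.com -> 10.0.0.1 (expiry=23+10=33). clock=23
Op 7: tick 8 -> clock=31. purged={a.com}
Op 8: insert c.com -> 10.0.0.1 (expiry=31+2=33). clock=31
Op 9: insert c.com -> 10.0.0.2 (expiry=31+2=33). clock=31
Op 10: tick 4 -> clock=35. purged={c.com,f.com}
Op 11: insert f.com -> 10.0.0.1 (expiry=35+15=50). clock=35
Op 12: insert f.com -> 10.0.0.2 (expiry=35+9=44). clock=35
Op 13: insert c.com -> 10.0.0.1 (expiry=35+11=46). clock=35
Op 14: tick 4 -> clock=39.
Op 15: insert b.com -> 10.0.0.1 (expiry=39+8=47). clock=39
Op 16: tick 6 -> clock=45. purged={f.com}
Op 17: insert b.com -> 10.0.0.1 (expiry=45+4=49). clock=45
Op 18: tick 4 -> clock=49. purged={b.com,c.com}
lookup d.com: not in cache (expired or never inserted)

Answer: NXDOMAIN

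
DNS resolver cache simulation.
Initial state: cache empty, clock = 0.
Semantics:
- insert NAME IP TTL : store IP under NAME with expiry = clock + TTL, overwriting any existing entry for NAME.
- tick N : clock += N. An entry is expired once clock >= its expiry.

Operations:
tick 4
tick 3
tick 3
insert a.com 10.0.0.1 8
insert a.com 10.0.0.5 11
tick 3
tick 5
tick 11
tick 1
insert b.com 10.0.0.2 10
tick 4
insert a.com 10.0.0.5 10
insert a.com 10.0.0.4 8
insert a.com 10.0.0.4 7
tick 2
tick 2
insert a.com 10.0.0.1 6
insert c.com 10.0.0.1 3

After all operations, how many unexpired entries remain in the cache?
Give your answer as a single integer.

Answer: 3

Derivation:
Op 1: tick 4 -> clock=4.
Op 2: tick 3 -> clock=7.
Op 3: tick 3 -> clock=10.
Op 4: insert a.com -> 10.0.0.1 (expiry=10+8=18). clock=10
Op 5: insert a.com -> 10.0.0.5 (expiry=10+11=21). clock=10
Op 6: tick 3 -> clock=13.
Op 7: tick 5 -> clock=18.
Op 8: tick 11 -> clock=29. purged={a.com}
Op 9: tick 1 -> clock=30.
Op 10: insert b.com -> 10.0.0.2 (expiry=30+10=40). clock=30
Op 11: tick 4 -> clock=34.
Op 12: insert a.com -> 10.0.0.5 (expiry=34+10=44). clock=34
Op 13: insert a.com -> 10.0.0.4 (expiry=34+8=42). clock=34
Op 14: insert a.com -> 10.0.0.4 (expiry=34+7=41). clock=34
Op 15: tick 2 -> clock=36.
Op 16: tick 2 -> clock=38.
Op 17: insert a.com -> 10.0.0.1 (expiry=38+6=44). clock=38
Op 18: insert c.com -> 10.0.0.1 (expiry=38+3=41). clock=38
Final cache (unexpired): {a.com,b.com,c.com} -> size=3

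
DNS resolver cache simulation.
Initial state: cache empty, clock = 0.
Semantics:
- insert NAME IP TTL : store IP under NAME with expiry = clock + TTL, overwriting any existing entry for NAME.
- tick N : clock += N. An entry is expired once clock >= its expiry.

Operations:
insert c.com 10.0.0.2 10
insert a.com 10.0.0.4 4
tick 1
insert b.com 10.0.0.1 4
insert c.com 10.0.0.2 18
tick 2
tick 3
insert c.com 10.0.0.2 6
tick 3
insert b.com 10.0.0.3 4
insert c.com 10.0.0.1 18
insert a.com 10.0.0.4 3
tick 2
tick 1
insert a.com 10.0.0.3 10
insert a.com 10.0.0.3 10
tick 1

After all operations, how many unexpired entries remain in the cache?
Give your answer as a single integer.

Op 1: insert c.com -> 10.0.0.2 (expiry=0+10=10). clock=0
Op 2: insert a.com -> 10.0.0.4 (expiry=0+4=4). clock=0
Op 3: tick 1 -> clock=1.
Op 4: insert b.com -> 10.0.0.1 (expiry=1+4=5). clock=1
Op 5: insert c.com -> 10.0.0.2 (expiry=1+18=19). clock=1
Op 6: tick 2 -> clock=3.
Op 7: tick 3 -> clock=6. purged={a.com,b.com}
Op 8: insert c.com -> 10.0.0.2 (expiry=6+6=12). clock=6
Op 9: tick 3 -> clock=9.
Op 10: insert b.com -> 10.0.0.3 (expiry=9+4=13). clock=9
Op 11: insert c.com -> 10.0.0.1 (expiry=9+18=27). clock=9
Op 12: insert a.com -> 10.0.0.4 (expiry=9+3=12). clock=9
Op 13: tick 2 -> clock=11.
Op 14: tick 1 -> clock=12. purged={a.com}
Op 15: insert a.com -> 10.0.0.3 (expiry=12+10=22). clock=12
Op 16: insert a.com -> 10.0.0.3 (expiry=12+10=22). clock=12
Op 17: tick 1 -> clock=13. purged={b.com}
Final cache (unexpired): {a.com,c.com} -> size=2

Answer: 2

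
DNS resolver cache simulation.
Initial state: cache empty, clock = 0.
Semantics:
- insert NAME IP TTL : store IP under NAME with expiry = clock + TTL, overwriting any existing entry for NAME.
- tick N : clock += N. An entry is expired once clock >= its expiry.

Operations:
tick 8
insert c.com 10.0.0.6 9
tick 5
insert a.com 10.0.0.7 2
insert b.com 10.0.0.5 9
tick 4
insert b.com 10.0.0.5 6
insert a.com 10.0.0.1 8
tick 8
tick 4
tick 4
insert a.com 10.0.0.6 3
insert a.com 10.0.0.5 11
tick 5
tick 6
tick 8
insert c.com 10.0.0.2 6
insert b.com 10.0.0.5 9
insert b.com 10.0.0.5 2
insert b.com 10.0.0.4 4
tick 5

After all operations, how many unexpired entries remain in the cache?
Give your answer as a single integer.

Op 1: tick 8 -> clock=8.
Op 2: insert c.com -> 10.0.0.6 (expiry=8+9=17). clock=8
Op 3: tick 5 -> clock=13.
Op 4: insert a.com -> 10.0.0.7 (expiry=13+2=15). clock=13
Op 5: insert b.com -> 10.0.0.5 (expiry=13+9=22). clock=13
Op 6: tick 4 -> clock=17. purged={a.com,c.com}
Op 7: insert b.com -> 10.0.0.5 (expiry=17+6=23). clock=17
Op 8: insert a.com -> 10.0.0.1 (expiry=17+8=25). clock=17
Op 9: tick 8 -> clock=25. purged={a.com,b.com}
Op 10: tick 4 -> clock=29.
Op 11: tick 4 -> clock=33.
Op 12: insert a.com -> 10.0.0.6 (expiry=33+3=36). clock=33
Op 13: insert a.com -> 10.0.0.5 (expiry=33+11=44). clock=33
Op 14: tick 5 -> clock=38.
Op 15: tick 6 -> clock=44. purged={a.com}
Op 16: tick 8 -> clock=52.
Op 17: insert c.com -> 10.0.0.2 (expiry=52+6=58). clock=52
Op 18: insert b.com -> 10.0.0.5 (expiry=52+9=61). clock=52
Op 19: insert b.com -> 10.0.0.5 (expiry=52+2=54). clock=52
Op 20: insert b.com -> 10.0.0.4 (expiry=52+4=56). clock=52
Op 21: tick 5 -> clock=57. purged={b.com}
Final cache (unexpired): {c.com} -> size=1

Answer: 1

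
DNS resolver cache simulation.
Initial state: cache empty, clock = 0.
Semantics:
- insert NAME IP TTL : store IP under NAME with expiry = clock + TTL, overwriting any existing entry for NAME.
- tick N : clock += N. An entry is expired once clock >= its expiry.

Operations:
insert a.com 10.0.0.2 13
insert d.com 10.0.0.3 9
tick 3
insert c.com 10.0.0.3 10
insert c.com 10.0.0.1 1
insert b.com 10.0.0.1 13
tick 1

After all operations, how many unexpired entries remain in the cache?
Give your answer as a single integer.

Answer: 3

Derivation:
Op 1: insert a.com -> 10.0.0.2 (expiry=0+13=13). clock=0
Op 2: insert d.com -> 10.0.0.3 (expiry=0+9=9). clock=0
Op 3: tick 3 -> clock=3.
Op 4: insert c.com -> 10.0.0.3 (expiry=3+10=13). clock=3
Op 5: insert c.com -> 10.0.0.1 (expiry=3+1=4). clock=3
Op 6: insert b.com -> 10.0.0.1 (expiry=3+13=16). clock=3
Op 7: tick 1 -> clock=4. purged={c.com}
Final cache (unexpired): {a.com,b.com,d.com} -> size=3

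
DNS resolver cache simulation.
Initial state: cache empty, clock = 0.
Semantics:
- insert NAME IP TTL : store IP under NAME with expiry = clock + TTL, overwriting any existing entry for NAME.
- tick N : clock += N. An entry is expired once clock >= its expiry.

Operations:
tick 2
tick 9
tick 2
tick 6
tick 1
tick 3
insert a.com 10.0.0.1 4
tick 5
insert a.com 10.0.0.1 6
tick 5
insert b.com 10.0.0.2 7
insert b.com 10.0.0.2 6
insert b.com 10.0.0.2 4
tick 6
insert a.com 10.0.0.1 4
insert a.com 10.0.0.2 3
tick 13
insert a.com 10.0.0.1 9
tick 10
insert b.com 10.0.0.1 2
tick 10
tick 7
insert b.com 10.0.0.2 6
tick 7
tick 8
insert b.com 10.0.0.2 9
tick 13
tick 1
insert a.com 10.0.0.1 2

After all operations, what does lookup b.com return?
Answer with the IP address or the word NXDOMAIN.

Answer: NXDOMAIN

Derivation:
Op 1: tick 2 -> clock=2.
Op 2: tick 9 -> clock=11.
Op 3: tick 2 -> clock=13.
Op 4: tick 6 -> clock=19.
Op 5: tick 1 -> clock=20.
Op 6: tick 3 -> clock=23.
Op 7: insert a.com -> 10.0.0.1 (expiry=23+4=27). clock=23
Op 8: tick 5 -> clock=28. purged={a.com}
Op 9: insert a.com -> 10.0.0.1 (expiry=28+6=34). clock=28
Op 10: tick 5 -> clock=33.
Op 11: insert b.com -> 10.0.0.2 (expiry=33+7=40). clock=33
Op 12: insert b.com -> 10.0.0.2 (expiry=33+6=39). clock=33
Op 13: insert b.com -> 10.0.0.2 (expiry=33+4=37). clock=33
Op 14: tick 6 -> clock=39. purged={a.com,b.com}
Op 15: insert a.com -> 10.0.0.1 (expiry=39+4=43). clock=39
Op 16: insert a.com -> 10.0.0.2 (expiry=39+3=42). clock=39
Op 17: tick 13 -> clock=52. purged={a.com}
Op 18: insert a.com -> 10.0.0.1 (expiry=52+9=61). clock=52
Op 19: tick 10 -> clock=62. purged={a.com}
Op 20: insert b.com -> 10.0.0.1 (expiry=62+2=64). clock=62
Op 21: tick 10 -> clock=72. purged={b.com}
Op 22: tick 7 -> clock=79.
Op 23: insert b.com -> 10.0.0.2 (expiry=79+6=85). clock=79
Op 24: tick 7 -> clock=86. purged={b.com}
Op 25: tick 8 -> clock=94.
Op 26: insert b.com -> 10.0.0.2 (expiry=94+9=103). clock=94
Op 27: tick 13 -> clock=107. purged={b.com}
Op 28: tick 1 -> clock=108.
Op 29: insert a.com -> 10.0.0.1 (expiry=108+2=110). clock=108
lookup b.com: not in cache (expired or never inserted)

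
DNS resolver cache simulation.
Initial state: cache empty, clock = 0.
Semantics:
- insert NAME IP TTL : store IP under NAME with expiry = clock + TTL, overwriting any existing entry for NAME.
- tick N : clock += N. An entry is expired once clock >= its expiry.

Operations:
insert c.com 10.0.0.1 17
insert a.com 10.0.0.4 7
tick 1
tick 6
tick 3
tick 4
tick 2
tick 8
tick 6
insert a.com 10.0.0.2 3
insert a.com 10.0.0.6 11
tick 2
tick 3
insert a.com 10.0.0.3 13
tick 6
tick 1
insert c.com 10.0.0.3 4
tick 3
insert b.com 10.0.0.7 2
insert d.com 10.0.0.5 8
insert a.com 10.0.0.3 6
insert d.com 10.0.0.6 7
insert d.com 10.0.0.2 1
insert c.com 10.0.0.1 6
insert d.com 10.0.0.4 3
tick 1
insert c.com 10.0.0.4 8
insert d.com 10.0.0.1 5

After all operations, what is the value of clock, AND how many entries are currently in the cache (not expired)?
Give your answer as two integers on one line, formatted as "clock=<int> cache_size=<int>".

Op 1: insert c.com -> 10.0.0.1 (expiry=0+17=17). clock=0
Op 2: insert a.com -> 10.0.0.4 (expiry=0+7=7). clock=0
Op 3: tick 1 -> clock=1.
Op 4: tick 6 -> clock=7. purged={a.com}
Op 5: tick 3 -> clock=10.
Op 6: tick 4 -> clock=14.
Op 7: tick 2 -> clock=16.
Op 8: tick 8 -> clock=24. purged={c.com}
Op 9: tick 6 -> clock=30.
Op 10: insert a.com -> 10.0.0.2 (expiry=30+3=33). clock=30
Op 11: insert a.com -> 10.0.0.6 (expiry=30+11=41). clock=30
Op 12: tick 2 -> clock=32.
Op 13: tick 3 -> clock=35.
Op 14: insert a.com -> 10.0.0.3 (expiry=35+13=48). clock=35
Op 15: tick 6 -> clock=41.
Op 16: tick 1 -> clock=42.
Op 17: insert c.com -> 10.0.0.3 (expiry=42+4=46). clock=42
Op 18: tick 3 -> clock=45.
Op 19: insert b.com -> 10.0.0.7 (expiry=45+2=47). clock=45
Op 20: insert d.com -> 10.0.0.5 (expiry=45+8=53). clock=45
Op 21: insert a.com -> 10.0.0.3 (expiry=45+6=51). clock=45
Op 22: insert d.com -> 10.0.0.6 (expiry=45+7=52). clock=45
Op 23: insert d.com -> 10.0.0.2 (expiry=45+1=46). clock=45
Op 24: insert c.com -> 10.0.0.1 (expiry=45+6=51). clock=45
Op 25: insert d.com -> 10.0.0.4 (expiry=45+3=48). clock=45
Op 26: tick 1 -> clock=46.
Op 27: insert c.com -> 10.0.0.4 (expiry=46+8=54). clock=46
Op 28: insert d.com -> 10.0.0.1 (expiry=46+5=51). clock=46
Final clock = 46
Final cache (unexpired): {a.com,b.com,c.com,d.com} -> size=4

Answer: clock=46 cache_size=4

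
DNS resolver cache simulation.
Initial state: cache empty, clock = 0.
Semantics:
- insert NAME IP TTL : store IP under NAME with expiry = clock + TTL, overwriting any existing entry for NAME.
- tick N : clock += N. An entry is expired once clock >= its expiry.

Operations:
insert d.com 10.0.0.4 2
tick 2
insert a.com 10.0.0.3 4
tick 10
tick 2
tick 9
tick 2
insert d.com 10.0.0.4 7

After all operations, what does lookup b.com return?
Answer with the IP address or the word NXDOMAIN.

Op 1: insert d.com -> 10.0.0.4 (expiry=0+2=2). clock=0
Op 2: tick 2 -> clock=2. purged={d.com}
Op 3: insert a.com -> 10.0.0.3 (expiry=2+4=6). clock=2
Op 4: tick 10 -> clock=12. purged={a.com}
Op 5: tick 2 -> clock=14.
Op 6: tick 9 -> clock=23.
Op 7: tick 2 -> clock=25.
Op 8: insert d.com -> 10.0.0.4 (expiry=25+7=32). clock=25
lookup b.com: not in cache (expired or never inserted)

Answer: NXDOMAIN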